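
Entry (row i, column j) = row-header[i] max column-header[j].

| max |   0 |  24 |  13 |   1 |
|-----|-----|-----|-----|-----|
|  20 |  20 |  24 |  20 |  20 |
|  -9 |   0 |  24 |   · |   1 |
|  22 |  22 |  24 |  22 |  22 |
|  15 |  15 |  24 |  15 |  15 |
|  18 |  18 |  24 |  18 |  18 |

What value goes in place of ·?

13

max(-9, 13) = 13.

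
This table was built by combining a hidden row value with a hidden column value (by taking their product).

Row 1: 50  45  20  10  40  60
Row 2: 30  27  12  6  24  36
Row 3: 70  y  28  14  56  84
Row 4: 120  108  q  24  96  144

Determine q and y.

q = 48, y = 63

Each row is a constant multiple of every other row — this is a multiplication table with the headers hidden.
Row 4 is 96/40 = 12/5 times row 1, so its entry in column 3 is 20 × 12/5 = 48.
Row 3 is 56/40 = 7/5 times row 1, so its entry in column 2 is 45 × 7/5 = 63.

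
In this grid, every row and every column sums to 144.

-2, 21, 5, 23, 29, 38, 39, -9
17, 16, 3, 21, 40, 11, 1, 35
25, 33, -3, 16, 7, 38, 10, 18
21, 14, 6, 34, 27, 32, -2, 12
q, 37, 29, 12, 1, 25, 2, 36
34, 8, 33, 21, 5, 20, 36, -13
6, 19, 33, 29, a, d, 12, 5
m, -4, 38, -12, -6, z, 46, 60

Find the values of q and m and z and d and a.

Row 5 has 37 + 29 + 12 + 1 + 25 + 2 + 36 = 142; the blank must be 144 − 142 = 2.
Column 1 has -2 + 17 + 25 + 21 + 2 + 34 + 6 = 103; the blank must be 144 − 103 = 41.
Column 5 has 29 + 40 + 7 + 27 + 1 + 5 − 6 = 103; the blank must be 144 − 103 = 41.
Row 7 has 6 + 19 + 33 + 29 + 41 + 12 + 5 = 145; the blank must be 144 − 145 = -1.
Row 8 has 41 − 4 + 38 − 12 − 6 + 46 + 60 = 163; the blank must be 144 − 163 = -19.

q = 2, m = 41, z = -19, d = -1, a = 41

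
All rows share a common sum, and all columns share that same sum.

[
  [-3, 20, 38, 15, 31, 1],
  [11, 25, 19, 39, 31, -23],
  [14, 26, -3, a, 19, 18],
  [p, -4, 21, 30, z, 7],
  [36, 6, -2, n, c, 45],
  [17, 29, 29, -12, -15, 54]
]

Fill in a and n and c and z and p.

a = 28, n = 2, c = 15, z = 21, p = 27

Rows 1 and 2 both sum to 102, so that's the common total.
Column 1: -3 + 11 + 14 + 36 + 17 = 75, so its missing entry is 102 − 75 = 27.
Row 4: 27 − 4 + 21 + 30 + 7 = 81, so its missing entry is 102 − 81 = 21.
Column 5: 31 + 31 + 19 + 21 − 15 = 87, so its missing entry is 102 − 87 = 15.
Row 5: 36 + 6 − 2 + 15 + 45 = 100, so its missing entry is 102 − 100 = 2.
Row 3: 14 + 26 − 3 + 19 + 18 = 74, so its missing entry is 102 − 74 = 28.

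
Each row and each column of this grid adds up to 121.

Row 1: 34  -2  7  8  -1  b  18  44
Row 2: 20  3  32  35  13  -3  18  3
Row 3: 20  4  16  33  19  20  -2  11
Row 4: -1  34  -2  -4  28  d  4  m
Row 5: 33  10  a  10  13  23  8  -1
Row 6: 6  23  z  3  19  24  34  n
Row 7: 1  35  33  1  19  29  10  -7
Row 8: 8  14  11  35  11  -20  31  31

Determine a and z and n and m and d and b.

a = 25, z = -1, n = 13, m = 27, d = 35, b = 13

Row 5 has 33 + 10 + 10 + 13 + 23 + 8 − 1 = 96; the blank must be 121 − 96 = 25.
Row 1 has 34 − 2 + 7 + 8 − 1 + 18 + 44 = 108; the blank must be 121 − 108 = 13.
Column 6 has 13 − 3 + 20 + 23 + 24 + 29 − 20 = 86; the blank must be 121 − 86 = 35.
Row 4 has -1 + 34 − 2 − 4 + 28 + 35 + 4 = 94; the blank must be 121 − 94 = 27.
Column 8 has 44 + 3 + 11 + 27 − 1 − 7 + 31 = 108; the blank must be 121 − 108 = 13.
Row 6 has 6 + 23 + 3 + 19 + 24 + 34 + 13 = 122; the blank must be 121 − 122 = -1.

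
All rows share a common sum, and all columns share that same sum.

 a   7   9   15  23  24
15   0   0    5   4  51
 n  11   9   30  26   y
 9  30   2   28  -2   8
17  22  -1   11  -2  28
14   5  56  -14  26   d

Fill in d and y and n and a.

Rows 2 and 4 both sum to 75, so that's the common total.
The known cells in row 6 total 87, leaving 75 − 87 = -12 for the blank.
The known cells in column 6 total 99, leaving 75 − 99 = -24 for the blank.
The known cells in row 3 total 52, leaving 75 − 52 = 23 for the blank.
The known cells in row 1 total 78, leaving 75 − 78 = -3 for the blank.

d = -12, y = -24, n = 23, a = -3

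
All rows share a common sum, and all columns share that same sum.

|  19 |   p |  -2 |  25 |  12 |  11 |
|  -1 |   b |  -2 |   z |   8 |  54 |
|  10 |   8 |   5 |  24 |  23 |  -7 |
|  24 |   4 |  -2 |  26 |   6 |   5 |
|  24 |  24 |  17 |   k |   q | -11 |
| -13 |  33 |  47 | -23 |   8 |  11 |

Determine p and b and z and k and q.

p = -2, b = -4, z = 8, k = 3, q = 6

Rows 3 and 4 both sum to 63, so that's the common total.
Row 1 has 19 − 2 + 25 + 12 + 11 = 65; the blank must be 63 − 65 = -2.
Column 5 has 12 + 8 + 23 + 6 + 8 = 57; the blank must be 63 − 57 = 6.
Row 5 has 24 + 24 + 17 + 6 − 11 = 60; the blank must be 63 − 60 = 3.
Column 2 has -2 + 8 + 4 + 24 + 33 = 67; the blank must be 63 − 67 = -4.
Row 2 has -1 − 4 − 2 + 8 + 54 = 55; the blank must be 63 − 55 = 8.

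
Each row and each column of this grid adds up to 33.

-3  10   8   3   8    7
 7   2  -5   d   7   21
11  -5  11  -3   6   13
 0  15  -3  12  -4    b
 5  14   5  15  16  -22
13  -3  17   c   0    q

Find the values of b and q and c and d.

Row 2: 7 + 2 − 5 + 7 + 21 = 32, so its missing entry is 33 − 32 = 1.
Column 4: 3 + 1 − 3 + 12 + 15 = 28, so its missing entry is 33 − 28 = 5.
Row 6: 13 − 3 + 17 + 5 + 0 = 32, so its missing entry is 33 − 32 = 1.
Row 4: 0 + 15 − 3 + 12 − 4 = 20, so its missing entry is 33 − 20 = 13.

b = 13, q = 1, c = 5, d = 1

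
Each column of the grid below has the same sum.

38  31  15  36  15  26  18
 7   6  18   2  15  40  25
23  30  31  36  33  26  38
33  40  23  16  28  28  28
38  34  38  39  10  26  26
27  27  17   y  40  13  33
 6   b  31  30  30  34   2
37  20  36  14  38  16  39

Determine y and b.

Column 1 sums to 209 and so does column 7; that's the common total.
In column 4 the known cells total 173, leaving 209 − 173 = 36.
In column 2 the known cells total 188, leaving 209 − 188 = 21.

y = 36, b = 21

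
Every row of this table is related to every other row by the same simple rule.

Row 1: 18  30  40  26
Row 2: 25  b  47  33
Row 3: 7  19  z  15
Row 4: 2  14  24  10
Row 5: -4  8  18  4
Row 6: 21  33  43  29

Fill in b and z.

The difference between any two rows is the same in every column — this is an addition table with the headers hidden.
Row 2 minus row 1 is 33 − 26 = 7, so its entry in column 2 is 30 + 7 = 37.
Row 3 minus row 1 is 15 − 26 = -11, so its entry in column 3 is 40 + (-11) = 29.

b = 37, z = 29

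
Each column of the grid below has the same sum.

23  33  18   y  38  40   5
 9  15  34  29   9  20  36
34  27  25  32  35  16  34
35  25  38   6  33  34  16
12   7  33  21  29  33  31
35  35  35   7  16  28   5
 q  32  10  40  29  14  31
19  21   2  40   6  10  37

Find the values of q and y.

q = 28, y = 20

Columns 2 and 6 both add up to 195, so every column sums to 195.
Column 1: 23 + 9 + 34 + 35 + 12 + 35 + 19 = 167, so the missing entry is 195 − 167 = 28.
Column 4: 29 + 32 + 6 + 21 + 7 + 40 + 40 = 175, so the missing entry is 195 − 175 = 20.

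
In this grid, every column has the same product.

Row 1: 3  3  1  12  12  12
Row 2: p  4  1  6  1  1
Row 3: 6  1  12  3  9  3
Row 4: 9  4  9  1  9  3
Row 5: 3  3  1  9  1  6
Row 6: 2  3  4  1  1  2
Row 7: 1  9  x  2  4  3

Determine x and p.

Columns 4 and 6 each multiply to 3888, so every column has product 3888.
Column 3: 1×1×12×9×1×4 = 432, so the missing entry is 3888 ÷ 432 = 9.
Column 1: 3×6×9×3×2×1 = 972, so the missing entry is 3888 ÷ 972 = 4.

x = 9, p = 4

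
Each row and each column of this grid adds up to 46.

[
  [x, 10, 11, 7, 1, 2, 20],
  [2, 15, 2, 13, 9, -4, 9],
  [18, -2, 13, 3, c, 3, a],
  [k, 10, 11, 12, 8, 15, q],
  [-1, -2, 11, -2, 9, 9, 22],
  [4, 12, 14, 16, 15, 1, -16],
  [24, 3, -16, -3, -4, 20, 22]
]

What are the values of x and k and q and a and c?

x = -5, k = 4, q = -14, a = 3, c = 8

The known cells in column 5 total 38, leaving 46 − 38 = 8 for the blank.
The known cells in row 1 total 51, leaving 46 − 51 = -5 for the blank.
The known cells in column 1 total 42, leaving 46 − 42 = 4 for the blank.
The known cells in row 3 total 43, leaving 46 − 43 = 3 for the blank.
The known cells in row 4 total 60, leaving 46 − 60 = -14 for the blank.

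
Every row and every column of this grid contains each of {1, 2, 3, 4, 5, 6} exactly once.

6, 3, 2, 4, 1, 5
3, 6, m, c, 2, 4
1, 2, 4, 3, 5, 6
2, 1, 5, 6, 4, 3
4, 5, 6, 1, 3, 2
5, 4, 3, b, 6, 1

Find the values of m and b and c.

At (row 6, col 4): row 6 already has {1, 3, 4, 5, 6}, so the value is 2.
Cell (2,3): column 3 already has {2, 3, 4, 5, 6} → 1.
For row 2, column 4: row 2 already has {1, 2, 3, 4, 6}; that leaves 5.

m = 1, b = 2, c = 5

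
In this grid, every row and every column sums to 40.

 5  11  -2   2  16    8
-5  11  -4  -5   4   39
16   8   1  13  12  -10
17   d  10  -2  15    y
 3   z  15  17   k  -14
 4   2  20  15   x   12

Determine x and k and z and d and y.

Row 6 has 4 + 2 + 20 + 15 + 12 = 53; the blank must be 40 − 53 = -13.
Column 5 has 16 + 4 + 12 + 15 − 13 = 34; the blank must be 40 − 34 = 6.
Row 5 has 3 + 15 + 17 + 6 − 14 = 27; the blank must be 40 − 27 = 13.
Column 2 has 11 + 11 + 8 + 13 + 2 = 45; the blank must be 40 − 45 = -5.
Row 4 has 17 − 5 + 10 − 2 + 15 = 35; the blank must be 40 − 35 = 5.

x = -13, k = 6, z = 13, d = -5, y = 5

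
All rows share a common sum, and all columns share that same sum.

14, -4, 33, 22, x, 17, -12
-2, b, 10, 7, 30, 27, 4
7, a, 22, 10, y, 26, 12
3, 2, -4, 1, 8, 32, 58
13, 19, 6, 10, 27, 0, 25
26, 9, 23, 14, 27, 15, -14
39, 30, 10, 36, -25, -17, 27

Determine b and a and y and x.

Rows 4 and 5 both sum to 100, so that's the common total.
The known cells in row 2 total 76, leaving 100 − 76 = 24 for the blank.
The known cells in row 1 total 70, leaving 100 − 70 = 30 for the blank.
The known cells in column 2 total 80, leaving 100 − 80 = 20 for the blank.
The known cells in row 3 total 97, leaving 100 − 97 = 3 for the blank.

b = 24, a = 20, y = 3, x = 30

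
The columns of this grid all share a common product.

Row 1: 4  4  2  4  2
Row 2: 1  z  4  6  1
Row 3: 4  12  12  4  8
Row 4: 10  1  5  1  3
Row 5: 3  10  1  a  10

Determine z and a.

Columns 3 and 5 each multiply to 480, so every column has product 480.
Column 2: 4×12×1×10 = 480, so the missing entry is 480 ÷ 480 = 1.
Column 4: 4×6×4×1 = 96, so the missing entry is 480 ÷ 96 = 5.

z = 1, a = 5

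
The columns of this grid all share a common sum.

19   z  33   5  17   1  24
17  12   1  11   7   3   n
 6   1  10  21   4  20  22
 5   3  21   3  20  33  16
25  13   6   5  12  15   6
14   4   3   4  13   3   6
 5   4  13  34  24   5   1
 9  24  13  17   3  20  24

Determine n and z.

n = 1, z = 39

Columns 1 and 4 both add up to 100, so every column sums to 100.
Column 7: 24 + 22 + 16 + 6 + 6 + 1 + 24 = 99, so the missing entry is 100 − 99 = 1.
Column 2: 12 + 1 + 3 + 13 + 4 + 4 + 24 = 61, so the missing entry is 100 − 61 = 39.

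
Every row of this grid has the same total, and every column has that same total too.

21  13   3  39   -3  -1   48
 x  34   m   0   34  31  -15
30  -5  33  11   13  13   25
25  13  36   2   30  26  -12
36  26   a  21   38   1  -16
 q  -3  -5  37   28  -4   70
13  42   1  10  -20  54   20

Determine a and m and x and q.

a = 14, m = 38, x = -2, q = -3

Rows 1 and 3 both sum to 120, so that's the common total.
The known cells in row 6 total 123, leaving 120 − 123 = -3 for the blank.
The known cells in column 1 total 122, leaving 120 − 122 = -2 for the blank.
The known cells in row 2 total 82, leaving 120 − 82 = 38 for the blank.
The known cells in row 5 total 106, leaving 120 − 106 = 14 for the blank.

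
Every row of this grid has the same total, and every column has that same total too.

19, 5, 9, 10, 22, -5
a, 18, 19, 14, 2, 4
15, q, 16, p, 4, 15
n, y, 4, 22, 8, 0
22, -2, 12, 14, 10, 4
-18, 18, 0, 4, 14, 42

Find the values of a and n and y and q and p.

Rows 1 and 5 both sum to 60, so that's the common total.
The known cells in column 4 total 64, leaving 60 − 64 = -4 for the blank.
The known cells in row 3 total 46, leaving 60 − 46 = 14 for the blank.
The known cells in column 2 total 53, leaving 60 − 53 = 7 for the blank.
The known cells in row 4 total 41, leaving 60 − 41 = 19 for the blank.
The known cells in row 2 total 57, leaving 60 − 57 = 3 for the blank.

a = 3, n = 19, y = 7, q = 14, p = -4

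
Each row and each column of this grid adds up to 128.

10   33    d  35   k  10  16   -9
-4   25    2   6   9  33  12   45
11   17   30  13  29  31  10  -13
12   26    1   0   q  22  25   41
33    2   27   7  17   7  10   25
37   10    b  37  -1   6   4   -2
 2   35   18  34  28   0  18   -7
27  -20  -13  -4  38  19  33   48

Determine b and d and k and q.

The known cells in row 4 total 127, leaving 128 − 127 = 1 for the blank.
The known cells in column 5 total 121, leaving 128 − 121 = 7 for the blank.
The known cells in row 1 total 102, leaving 128 − 102 = 26 for the blank.
The known cells in row 6 total 91, leaving 128 − 91 = 37 for the blank.

b = 37, d = 26, k = 7, q = 1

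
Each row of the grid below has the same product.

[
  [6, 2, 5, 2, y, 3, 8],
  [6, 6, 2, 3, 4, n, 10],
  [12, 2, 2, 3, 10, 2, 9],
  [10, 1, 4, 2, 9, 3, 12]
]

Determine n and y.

Rows 3 and 4 each multiply to 25920, so every row has product 25920.
Row 2: 6×6×2×3×4×10 = 8640, so the missing entry is 25920 ÷ 8640 = 3.
Row 1: 6×2×5×2×3×8 = 2880, so the missing entry is 25920 ÷ 2880 = 9.

n = 3, y = 9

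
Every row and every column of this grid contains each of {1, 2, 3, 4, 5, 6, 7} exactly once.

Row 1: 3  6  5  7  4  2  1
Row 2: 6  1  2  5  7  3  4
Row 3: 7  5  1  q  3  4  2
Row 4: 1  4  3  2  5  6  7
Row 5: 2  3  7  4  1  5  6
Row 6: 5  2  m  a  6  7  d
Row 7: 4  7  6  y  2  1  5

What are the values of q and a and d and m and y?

q = 6, a = 1, d = 3, m = 4, y = 3

Cell (3,4): row 3 already has {1, 2, 3, 4, 5, 7} → 6.
Cell (6,7): column 7 already has {1, 2, 4, 5, 6, 7} → 3.
Cell (7,4): row 7 already has {1, 2, 4, 5, 6, 7} → 3.
At (row 6, col 4): column 4 already has {2, 3, 4, 5, 6, 7}, so the value is 1.
At (row 6, col 3): row 6 already has {1, 2, 3, 5, 6, 7}, so the value is 4.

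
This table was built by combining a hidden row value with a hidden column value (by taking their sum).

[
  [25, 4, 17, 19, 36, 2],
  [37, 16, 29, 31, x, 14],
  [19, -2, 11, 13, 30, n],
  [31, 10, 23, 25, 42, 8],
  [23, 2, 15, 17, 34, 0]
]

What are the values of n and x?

n = -4, x = 48

The difference between any two rows is the same in every column — this is an addition table with the headers hidden.
Row 3 minus row 1 is 19 − 25 = -6, so its entry in column 6 is 2 + (-6) = -4.
Row 2 minus row 1 is 37 − 25 = 12, so its entry in column 5 is 36 + 12 = 48.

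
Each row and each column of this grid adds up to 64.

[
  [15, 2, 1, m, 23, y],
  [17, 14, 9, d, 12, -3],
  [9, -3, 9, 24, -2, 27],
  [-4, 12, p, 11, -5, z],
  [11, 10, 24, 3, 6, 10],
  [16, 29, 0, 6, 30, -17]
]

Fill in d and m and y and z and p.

d = 15, m = 5, y = 18, z = 29, p = 21

The known cells in column 3 total 43, leaving 64 − 43 = 21 for the blank.
The known cells in row 2 total 49, leaving 64 − 49 = 15 for the blank.
The known cells in column 4 total 59, leaving 64 − 59 = 5 for the blank.
The known cells in row 1 total 46, leaving 64 − 46 = 18 for the blank.
The known cells in row 4 total 35, leaving 64 − 35 = 29 for the blank.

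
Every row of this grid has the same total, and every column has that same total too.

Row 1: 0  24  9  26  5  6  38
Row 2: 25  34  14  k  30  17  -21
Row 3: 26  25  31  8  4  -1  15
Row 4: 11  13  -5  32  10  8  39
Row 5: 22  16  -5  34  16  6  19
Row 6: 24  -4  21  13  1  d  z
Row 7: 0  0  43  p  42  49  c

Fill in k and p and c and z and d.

k = 9, p = -14, c = -12, z = 30, d = 23

Rows 1 and 3 both sum to 108, so that's the common total.
Column 6 has 6 + 17 − 1 + 8 + 6 + 49 = 85; the blank must be 108 − 85 = 23.
Row 6 has 24 − 4 + 21 + 13 + 1 + 23 = 78; the blank must be 108 − 78 = 30.
Column 7 has 38 − 21 + 15 + 39 + 19 + 30 = 120; the blank must be 108 − 120 = -12.
Row 7 has 0 + 0 + 43 + 42 + 49 − 12 = 122; the blank must be 108 − 122 = -14.
Row 2 has 25 + 34 + 14 + 30 + 17 − 21 = 99; the blank must be 108 − 99 = 9.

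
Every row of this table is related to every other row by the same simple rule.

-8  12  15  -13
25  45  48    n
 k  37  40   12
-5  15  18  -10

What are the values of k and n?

The difference between any two rows is the same in every column — this is an addition table with the headers hidden.
Row 3 minus row 1 is 37 − 12 = 25, so its entry in column 1 is -8 + 25 = 17.
Row 2 minus row 1 is 45 − 12 = 33, so its entry in column 4 is -13 + 33 = 20.

k = 17, n = 20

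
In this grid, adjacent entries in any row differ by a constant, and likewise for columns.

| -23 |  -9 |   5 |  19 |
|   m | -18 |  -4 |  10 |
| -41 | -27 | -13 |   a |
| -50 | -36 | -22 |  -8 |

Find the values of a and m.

Along each row the entries change by 14 per step; down each column they change by -9.
Row 3: from -41 at column 1, stepping by 14 to column 4 gives 1.
Row 2: from -18 at column 2, stepping by 14 to column 1 gives -32.

a = 1, m = -32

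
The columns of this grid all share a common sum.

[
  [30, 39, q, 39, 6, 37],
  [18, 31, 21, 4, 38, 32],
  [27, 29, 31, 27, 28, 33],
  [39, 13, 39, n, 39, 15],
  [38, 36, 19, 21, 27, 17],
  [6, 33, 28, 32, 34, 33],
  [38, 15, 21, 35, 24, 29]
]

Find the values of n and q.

Columns 1 and 2 both add up to 196, so every column sums to 196.
Column 4: 39 + 4 + 27 + 21 + 32 + 35 = 158, so the missing entry is 196 − 158 = 38.
Column 3: 21 + 31 + 39 + 19 + 28 + 21 = 159, so the missing entry is 196 − 159 = 37.

n = 38, q = 37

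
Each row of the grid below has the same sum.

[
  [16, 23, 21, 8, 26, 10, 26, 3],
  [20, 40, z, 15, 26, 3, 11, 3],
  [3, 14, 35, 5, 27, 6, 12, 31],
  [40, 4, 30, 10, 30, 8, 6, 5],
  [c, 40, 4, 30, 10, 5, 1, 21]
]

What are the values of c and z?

The complete rows each total 133.
Row 5 is missing 133 − 111 = 22 (since 40 + 4 + 30 + 10 + 5 + 1 + 21 = 111).
Row 2 is missing 133 − 118 = 15 (since 20 + 40 + 15 + 26 + 3 + 11 + 3 = 118).

c = 22, z = 15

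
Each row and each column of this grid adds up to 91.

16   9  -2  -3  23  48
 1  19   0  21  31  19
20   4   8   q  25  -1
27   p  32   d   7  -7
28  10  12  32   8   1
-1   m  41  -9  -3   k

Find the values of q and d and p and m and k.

q = 35, d = 15, p = 17, m = 32, k = 31

Column 6: 48 + 19 − 1 − 7 + 1 = 60, so its missing entry is 91 − 60 = 31.
Row 6: -1 + 41 − 9 − 3 + 31 = 59, so its missing entry is 91 − 59 = 32.
Column 2: 9 + 19 + 4 + 10 + 32 = 74, so its missing entry is 91 − 74 = 17.
Row 3: 20 + 4 + 8 + 25 − 1 = 56, so its missing entry is 91 − 56 = 35.
Row 4: 27 + 17 + 32 + 7 − 7 = 76, so its missing entry is 91 − 76 = 15.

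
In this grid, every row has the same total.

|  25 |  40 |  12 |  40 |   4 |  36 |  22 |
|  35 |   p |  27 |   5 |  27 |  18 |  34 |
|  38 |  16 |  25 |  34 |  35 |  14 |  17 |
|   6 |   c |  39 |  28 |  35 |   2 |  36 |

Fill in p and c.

p = 33, c = 33

Rows 1 and 3 both add up to 179, so every row sums to 179.
Row 2: 35 + 27 + 5 + 27 + 18 + 34 = 146, so the missing entry is 179 − 146 = 33.
Row 4: 6 + 39 + 28 + 35 + 2 + 36 = 146, so the missing entry is 179 − 146 = 33.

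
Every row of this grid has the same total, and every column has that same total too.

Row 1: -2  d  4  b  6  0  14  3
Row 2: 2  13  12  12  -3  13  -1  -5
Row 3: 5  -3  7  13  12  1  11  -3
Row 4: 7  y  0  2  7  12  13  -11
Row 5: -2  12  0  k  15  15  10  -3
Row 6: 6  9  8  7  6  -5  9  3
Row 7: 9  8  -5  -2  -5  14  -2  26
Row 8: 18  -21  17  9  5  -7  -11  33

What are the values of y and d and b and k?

y = 13, d = 12, b = 6, k = -4

Rows 2 and 3 both sum to 43, so that's the common total.
Row 4: 7 + 0 + 2 + 7 + 12 + 13 − 11 = 30, so its missing entry is 43 − 30 = 13.
Row 5: -2 + 12 + 0 + 15 + 15 + 10 − 3 = 47, so its missing entry is 43 − 47 = -4.
Column 4: 12 + 13 + 2 − 4 + 7 − 2 + 9 = 37, so its missing entry is 43 − 37 = 6.
Row 1: -2 + 4 + 6 + 6 + 0 + 14 + 3 = 31, so its missing entry is 43 − 31 = 12.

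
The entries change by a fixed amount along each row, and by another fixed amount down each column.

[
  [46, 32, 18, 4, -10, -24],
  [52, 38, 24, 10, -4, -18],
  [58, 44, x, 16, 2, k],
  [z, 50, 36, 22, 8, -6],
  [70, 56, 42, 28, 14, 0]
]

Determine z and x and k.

Along each row the entries change by -14 per step; down each column they change by 6.
Row 4: from 50 at column 2, stepping by -14 to column 1 gives 64.
Row 3: from 58 at column 1, stepping by -14 to column 3 gives 30.
Row 3: from 58 at column 1, stepping by -14 to column 6 gives -12.

z = 64, x = 30, k = -12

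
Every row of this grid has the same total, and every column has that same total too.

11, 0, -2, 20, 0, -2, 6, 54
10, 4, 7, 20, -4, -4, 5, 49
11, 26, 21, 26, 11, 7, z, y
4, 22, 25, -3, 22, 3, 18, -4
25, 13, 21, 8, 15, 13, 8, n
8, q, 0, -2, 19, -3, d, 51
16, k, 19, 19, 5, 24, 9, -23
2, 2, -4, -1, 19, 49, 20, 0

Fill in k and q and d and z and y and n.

Rows 1 and 2 both sum to 87, so that's the common total.
Row 7 has 16 + 19 + 19 + 5 + 24 + 9 − 23 = 69; the blank must be 87 − 69 = 18.
Column 2 has 0 + 4 + 26 + 22 + 13 + 18 + 2 = 85; the blank must be 87 − 85 = 2.
Row 6 has 8 + 2 + 0 − 2 + 19 − 3 + 51 = 75; the blank must be 87 − 75 = 12.
Column 7 has 6 + 5 + 18 + 8 + 12 + 9 + 20 = 78; the blank must be 87 − 78 = 9.
Row 3 has 11 + 26 + 21 + 26 + 11 + 7 + 9 = 111; the blank must be 87 − 111 = -24.
Row 5 has 25 + 13 + 21 + 8 + 15 + 13 + 8 = 103; the blank must be 87 − 103 = -16.

k = 18, q = 2, d = 12, z = 9, y = -24, n = -16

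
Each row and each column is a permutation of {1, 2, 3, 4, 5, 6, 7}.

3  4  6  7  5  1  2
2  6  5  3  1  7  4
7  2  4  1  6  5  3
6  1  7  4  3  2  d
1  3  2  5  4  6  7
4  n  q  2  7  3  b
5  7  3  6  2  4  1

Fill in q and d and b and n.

q = 1, d = 5, b = 6, n = 5

At (row 6, col 2): column 2 already has {1, 2, 3, 4, 6, 7}, so the value is 5.
For row 4, column 7: row 4 already has {1, 2, 3, 4, 6, 7}; that leaves 5.
At (row 6, col 7): column 7 already has {1, 2, 3, 4, 5, 7}, so the value is 6.
For row 6, column 3: row 6 already has {2, 3, 4, 5, 6, 7}; that leaves 1.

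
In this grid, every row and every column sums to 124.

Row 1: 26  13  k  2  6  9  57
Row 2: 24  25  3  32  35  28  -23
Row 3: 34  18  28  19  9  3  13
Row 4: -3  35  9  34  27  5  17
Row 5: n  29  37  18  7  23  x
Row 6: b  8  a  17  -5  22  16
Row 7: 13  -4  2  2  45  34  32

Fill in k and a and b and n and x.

Column 7: 57 − 23 + 13 + 17 + 16 + 32 = 112, so its missing entry is 124 − 112 = 12.
Row 5: 29 + 37 + 18 + 7 + 23 + 12 = 126, so its missing entry is 124 − 126 = -2.
Row 1: 26 + 13 + 2 + 6 + 9 + 57 = 113, so its missing entry is 124 − 113 = 11.
Column 1: 26 + 24 + 34 − 3 − 2 + 13 = 92, so its missing entry is 124 − 92 = 32.
Row 6: 32 + 8 + 17 − 5 + 22 + 16 = 90, so its missing entry is 124 − 90 = 34.

k = 11, a = 34, b = 32, n = -2, x = 12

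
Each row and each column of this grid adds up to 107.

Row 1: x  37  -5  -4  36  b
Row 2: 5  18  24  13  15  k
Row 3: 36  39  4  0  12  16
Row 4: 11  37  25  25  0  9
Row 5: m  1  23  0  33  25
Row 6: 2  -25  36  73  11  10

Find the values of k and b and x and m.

The known cells in row 5 total 82, leaving 107 − 82 = 25 for the blank.
The known cells in column 1 total 79, leaving 107 − 79 = 28 for the blank.
The known cells in row 1 total 92, leaving 107 − 92 = 15 for the blank.
The known cells in row 2 total 75, leaving 107 − 75 = 32 for the blank.

k = 32, b = 15, x = 28, m = 25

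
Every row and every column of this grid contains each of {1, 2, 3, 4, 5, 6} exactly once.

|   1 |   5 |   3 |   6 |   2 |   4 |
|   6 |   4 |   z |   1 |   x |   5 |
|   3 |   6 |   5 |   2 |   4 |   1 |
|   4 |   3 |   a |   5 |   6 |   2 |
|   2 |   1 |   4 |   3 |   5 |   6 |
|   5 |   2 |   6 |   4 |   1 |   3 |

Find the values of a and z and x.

a = 1, z = 2, x = 3

At (row 4, col 3): row 4 already has {2, 3, 4, 5, 6}, so the value is 1.
For row 2, column 3: column 3 already has {1, 3, 4, 5, 6}; that leaves 2.
At (row 2, col 5): row 2 already has {1, 2, 4, 5, 6}, so the value is 3.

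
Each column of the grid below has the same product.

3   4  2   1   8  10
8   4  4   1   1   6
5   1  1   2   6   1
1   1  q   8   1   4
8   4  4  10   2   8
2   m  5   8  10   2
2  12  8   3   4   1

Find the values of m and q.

Columns 5 and 6 each multiply to 3840, so every column has product 3840.
Column 2: 4×4×1×1×4×12 = 768, so the missing entry is 3840 ÷ 768 = 5.
Column 3: 2×4×1×4×5×8 = 1280, so the missing entry is 3840 ÷ 1280 = 3.

m = 5, q = 3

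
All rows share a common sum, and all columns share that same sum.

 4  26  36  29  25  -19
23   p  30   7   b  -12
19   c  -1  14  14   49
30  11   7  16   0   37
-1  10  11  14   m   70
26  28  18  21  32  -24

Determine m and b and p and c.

Rows 1 and 4 both sum to 101, so that's the common total.
The known cells in row 5 total 104, leaving 101 − 104 = -3 for the blank.
The known cells in row 3 total 95, leaving 101 − 95 = 6 for the blank.
The known cells in column 2 total 81, leaving 101 − 81 = 20 for the blank.
The known cells in row 2 total 68, leaving 101 − 68 = 33 for the blank.

m = -3, b = 33, p = 20, c = 6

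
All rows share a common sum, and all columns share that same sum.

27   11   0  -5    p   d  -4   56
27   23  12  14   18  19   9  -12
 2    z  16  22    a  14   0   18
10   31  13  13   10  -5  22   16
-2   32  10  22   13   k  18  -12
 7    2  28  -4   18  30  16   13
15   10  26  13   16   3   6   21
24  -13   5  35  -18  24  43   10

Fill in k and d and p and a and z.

Rows 2 and 4 both sum to 110, so that's the common total.
Column 2: 11 + 23 + 31 + 32 + 2 + 10 − 13 = 96, so its missing entry is 110 − 96 = 14.
Row 3: 2 + 14 + 16 + 22 + 14 + 0 + 18 = 86, so its missing entry is 110 − 86 = 24.
Column 5: 18 + 24 + 10 + 13 + 18 + 16 − 18 = 81, so its missing entry is 110 − 81 = 29.
Row 5: -2 + 32 + 10 + 22 + 13 + 18 − 12 = 81, so its missing entry is 110 − 81 = 29.
Row 1: 27 + 11 + 0 − 5 + 29 − 4 + 56 = 114, so its missing entry is 110 − 114 = -4.

k = 29, d = -4, p = 29, a = 24, z = 14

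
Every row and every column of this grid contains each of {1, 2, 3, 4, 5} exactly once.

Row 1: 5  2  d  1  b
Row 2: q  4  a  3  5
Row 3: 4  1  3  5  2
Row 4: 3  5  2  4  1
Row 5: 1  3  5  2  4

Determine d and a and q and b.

d = 4, a = 1, q = 2, b = 3

For row 2, column 1: column 1 already has {1, 3, 4, 5}; that leaves 2.
For row 2, column 3: row 2 already has {2, 3, 4, 5}; that leaves 1.
Cell (1,3): column 3 already has {1, 2, 3, 5} → 4.
At (row 1, col 5): row 1 already has {1, 2, 4, 5}, so the value is 3.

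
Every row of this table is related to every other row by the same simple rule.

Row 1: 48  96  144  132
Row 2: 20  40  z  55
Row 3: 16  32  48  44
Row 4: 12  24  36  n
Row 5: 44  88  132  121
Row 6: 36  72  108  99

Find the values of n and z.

Each row is a constant multiple of every other row — this is a multiplication table with the headers hidden.
Row 4 is 12/48 = 1/4 times row 1, so its entry in column 4 is 132 × 1/4 = 33.
Row 2 is 20/48 = 5/12 times row 1, so its entry in column 3 is 144 × 5/12 = 60.

n = 33, z = 60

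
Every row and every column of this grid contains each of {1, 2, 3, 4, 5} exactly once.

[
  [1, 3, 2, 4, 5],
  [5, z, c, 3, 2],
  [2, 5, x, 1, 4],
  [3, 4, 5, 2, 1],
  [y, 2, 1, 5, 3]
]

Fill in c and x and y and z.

At (row 2, col 2): column 2 already has {2, 3, 4, 5}, so the value is 1.
Cell (2,3): row 2 already has {1, 2, 3, 5} → 4.
Cell (5,1): row 5 already has {1, 2, 3, 5} → 4.
Cell (3,3): row 3 already has {1, 2, 4, 5} → 3.

c = 4, x = 3, y = 4, z = 1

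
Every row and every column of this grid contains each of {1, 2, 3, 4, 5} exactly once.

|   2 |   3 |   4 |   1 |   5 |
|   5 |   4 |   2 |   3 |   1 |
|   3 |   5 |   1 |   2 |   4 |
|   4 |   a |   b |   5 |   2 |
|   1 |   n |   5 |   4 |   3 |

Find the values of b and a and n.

At (row 4, col 3): column 3 already has {1, 2, 4, 5}, so the value is 3.
At (row 4, col 2): row 4 already has {2, 3, 4, 5}, so the value is 1.
At (row 5, col 2): row 5 already has {1, 3, 4, 5}, so the value is 2.

b = 3, a = 1, n = 2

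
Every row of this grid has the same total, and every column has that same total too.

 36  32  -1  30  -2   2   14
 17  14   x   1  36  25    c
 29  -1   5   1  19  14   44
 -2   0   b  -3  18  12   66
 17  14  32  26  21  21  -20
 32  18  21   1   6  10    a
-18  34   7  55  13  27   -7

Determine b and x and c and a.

Rows 1 and 3 both sum to 111, so that's the common total.
Row 4 has -2 + 0 − 3 + 18 + 12 + 66 = 91; the blank must be 111 − 91 = 20.
Column 3 has -1 + 5 + 20 + 32 + 21 + 7 = 84; the blank must be 111 − 84 = 27.
Row 2 has 17 + 14 + 27 + 1 + 36 + 25 = 120; the blank must be 111 − 120 = -9.
Row 6 has 32 + 18 + 21 + 1 + 6 + 10 = 88; the blank must be 111 − 88 = 23.

b = 20, x = 27, c = -9, a = 23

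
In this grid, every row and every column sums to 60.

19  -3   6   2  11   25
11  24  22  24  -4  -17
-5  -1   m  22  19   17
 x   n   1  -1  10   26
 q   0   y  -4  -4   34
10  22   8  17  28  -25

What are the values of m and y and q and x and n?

m = 8, y = 15, q = 19, x = 6, n = 18

The known cells in column 2 total 42, leaving 60 − 42 = 18 for the blank.
The known cells in row 4 total 54, leaving 60 − 54 = 6 for the blank.
The known cells in column 1 total 41, leaving 60 − 41 = 19 for the blank.
The known cells in row 5 total 45, leaving 60 − 45 = 15 for the blank.
The known cells in row 3 total 52, leaving 60 − 52 = 8 for the blank.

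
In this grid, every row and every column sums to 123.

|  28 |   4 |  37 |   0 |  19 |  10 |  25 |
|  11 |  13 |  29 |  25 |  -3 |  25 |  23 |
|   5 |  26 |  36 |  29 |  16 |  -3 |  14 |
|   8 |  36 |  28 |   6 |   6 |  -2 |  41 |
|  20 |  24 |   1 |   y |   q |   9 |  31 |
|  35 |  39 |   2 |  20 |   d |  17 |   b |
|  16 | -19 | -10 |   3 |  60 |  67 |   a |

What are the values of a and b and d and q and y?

The known cells in column 4 total 83, leaving 123 − 83 = 40 for the blank.
The known cells in row 5 total 125, leaving 123 − 125 = -2 for the blank.
The known cells in column 5 total 96, leaving 123 − 96 = 27 for the blank.
The known cells in row 6 total 140, leaving 123 − 140 = -17 for the blank.
The known cells in row 7 total 117, leaving 123 − 117 = 6 for the blank.

a = 6, b = -17, d = 27, q = -2, y = 40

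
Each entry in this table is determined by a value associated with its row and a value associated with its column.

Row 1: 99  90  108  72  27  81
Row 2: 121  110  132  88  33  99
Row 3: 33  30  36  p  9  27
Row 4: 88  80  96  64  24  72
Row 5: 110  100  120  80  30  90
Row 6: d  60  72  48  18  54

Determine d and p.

d = 66, p = 24

Each row is a constant multiple of every other row — this is a multiplication table with the headers hidden.
Row 6 is 72/108 = 2/3 times row 1, so its entry in column 1 is 99 × 2/3 = 66.
Row 3 is 36/108 = 1/3 times row 1, so its entry in column 4 is 72 × 1/3 = 24.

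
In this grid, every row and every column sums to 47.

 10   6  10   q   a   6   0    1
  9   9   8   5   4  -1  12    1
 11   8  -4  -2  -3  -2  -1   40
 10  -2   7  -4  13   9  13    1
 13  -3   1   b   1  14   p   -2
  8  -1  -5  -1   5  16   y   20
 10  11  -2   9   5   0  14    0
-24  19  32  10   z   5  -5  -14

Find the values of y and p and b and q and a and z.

Row 8 has -24 + 19 + 32 + 10 + 5 − 5 − 14 = 23; the blank must be 47 − 23 = 24.
Column 5 has 4 − 3 + 13 + 1 + 5 + 5 + 24 = 49; the blank must be 47 − 49 = -2.
Row 1 has 10 + 6 + 10 − 2 + 6 + 0 + 1 = 31; the blank must be 47 − 31 = 16.
Column 4 has 16 + 5 − 2 − 4 − 1 + 9 + 10 = 33; the blank must be 47 − 33 = 14.
Row 5 has 13 − 3 + 1 + 14 + 1 + 14 − 2 = 38; the blank must be 47 − 38 = 9.
Row 6 has 8 − 1 − 5 − 1 + 5 + 16 + 20 = 42; the blank must be 47 − 42 = 5.

y = 5, p = 9, b = 14, q = 16, a = -2, z = 24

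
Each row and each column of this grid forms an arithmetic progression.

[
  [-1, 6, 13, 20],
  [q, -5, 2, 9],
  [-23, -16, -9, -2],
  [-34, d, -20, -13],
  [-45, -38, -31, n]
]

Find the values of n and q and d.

n = -24, q = -12, d = -27

Along each row the entries change by 7 per step; down each column they change by -11.
Row 5: from -45 at column 1, stepping by 7 to column 4 gives -24.
Row 2: from -5 at column 2, stepping by 7 to column 1 gives -12.
Row 4: from -34 at column 1, stepping by 7 to column 2 gives -27.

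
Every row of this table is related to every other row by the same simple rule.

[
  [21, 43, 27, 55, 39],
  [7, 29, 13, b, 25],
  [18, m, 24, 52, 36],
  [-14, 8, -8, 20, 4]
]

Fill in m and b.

m = 40, b = 41

The difference between any two rows is the same in every column — this is an addition table with the headers hidden.
Row 3 minus row 1 is 18 − 21 = -3, so its entry in column 2 is 43 + (-3) = 40.
Row 2 minus row 1 is 7 − 21 = -14, so its entry in column 4 is 55 + (-14) = 41.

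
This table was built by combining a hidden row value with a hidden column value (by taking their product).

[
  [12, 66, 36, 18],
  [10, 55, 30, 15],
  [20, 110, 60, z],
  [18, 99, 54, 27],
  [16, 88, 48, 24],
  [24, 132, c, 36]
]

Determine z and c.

z = 30, c = 72

Each row is a constant multiple of every other row — this is a multiplication table with the headers hidden.
Row 3 is 110/66 = 5/3 times row 1, so its entry in column 4 is 18 × 5/3 = 30.
Row 6 is 132/66 = 2/1 times row 1, so its entry in column 3 is 36 × 2/1 = 72.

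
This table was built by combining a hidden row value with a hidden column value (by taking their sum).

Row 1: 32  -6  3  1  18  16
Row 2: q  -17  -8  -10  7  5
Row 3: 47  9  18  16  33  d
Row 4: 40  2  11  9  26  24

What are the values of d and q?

d = 31, q = 21

The difference between any two rows is the same in every column — this is an addition table with the headers hidden.
Row 3 minus row 1 is 18 − 3 = 15, so its entry in column 6 is 16 + 15 = 31.
Row 2 minus row 1 is -8 − 3 = -11, so its entry in column 1 is 32 + (-11) = 21.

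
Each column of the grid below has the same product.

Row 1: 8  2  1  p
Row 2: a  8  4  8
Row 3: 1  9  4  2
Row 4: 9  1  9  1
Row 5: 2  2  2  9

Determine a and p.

a = 2, p = 2

Columns 2 and 3 each multiply to 288, so every column has product 288.
Column 1: 8×1×9×2 = 144, so the missing entry is 288 ÷ 144 = 2.
Column 4: 8×2×1×9 = 144, so the missing entry is 288 ÷ 144 = 2.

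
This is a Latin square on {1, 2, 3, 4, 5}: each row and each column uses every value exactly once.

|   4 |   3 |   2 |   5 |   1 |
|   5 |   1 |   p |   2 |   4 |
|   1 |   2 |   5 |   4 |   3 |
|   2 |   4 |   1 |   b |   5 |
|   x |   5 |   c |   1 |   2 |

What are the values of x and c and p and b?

x = 3, c = 4, p = 3, b = 3

At (row 5, col 1): column 1 already has {1, 2, 4, 5}, so the value is 3.
At (row 2, col 3): row 2 already has {1, 2, 4, 5}, so the value is 3.
Cell (4,4): row 4 already has {1, 2, 4, 5} → 3.
For row 5, column 3: row 5 already has {1, 2, 3, 5}; that leaves 4.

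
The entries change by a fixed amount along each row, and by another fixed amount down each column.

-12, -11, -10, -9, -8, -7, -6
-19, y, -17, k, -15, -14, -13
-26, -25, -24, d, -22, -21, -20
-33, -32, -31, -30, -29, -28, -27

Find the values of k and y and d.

Along each row the entries change by 1 per step; down each column they change by -7.
Row 2: from -19 at column 1, stepping by 1 to column 4 gives -16.
Row 2: from -19 at column 1, stepping by 1 to column 2 gives -18.
Row 3: from -26 at column 1, stepping by 1 to column 4 gives -23.

k = -16, y = -18, d = -23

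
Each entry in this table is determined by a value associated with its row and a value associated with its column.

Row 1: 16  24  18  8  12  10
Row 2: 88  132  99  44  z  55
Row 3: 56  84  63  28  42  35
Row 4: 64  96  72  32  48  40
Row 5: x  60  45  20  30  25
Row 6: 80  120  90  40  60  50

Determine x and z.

Each row is a constant multiple of every other row — this is a multiplication table with the headers hidden.
Row 5 is 60/24 = 5/2 times row 1, so its entry in column 1 is 16 × 5/2 = 40.
Row 2 is 132/24 = 11/2 times row 1, so its entry in column 5 is 12 × 11/2 = 66.

x = 40, z = 66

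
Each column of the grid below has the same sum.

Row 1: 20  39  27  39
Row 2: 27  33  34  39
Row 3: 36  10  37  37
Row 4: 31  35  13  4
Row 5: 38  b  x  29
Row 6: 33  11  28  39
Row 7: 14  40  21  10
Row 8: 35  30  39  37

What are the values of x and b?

x = 35, b = 36

The complete columns each total 234.
Column 3 is missing 234 − 199 = 35 (since 27 + 34 + 37 + 13 + 28 + 21 + 39 = 199).
Column 2 is missing 234 − 198 = 36 (since 39 + 33 + 10 + 35 + 11 + 40 + 30 = 198).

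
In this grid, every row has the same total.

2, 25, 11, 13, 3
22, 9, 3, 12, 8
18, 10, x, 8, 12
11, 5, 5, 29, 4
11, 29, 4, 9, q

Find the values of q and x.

The complete rows each total 54.
Row 5 is missing 54 − 53 = 1 (since 11 + 29 + 4 + 9 = 53).
Row 3 is missing 54 − 48 = 6 (since 18 + 10 + 8 + 12 = 48).

q = 1, x = 6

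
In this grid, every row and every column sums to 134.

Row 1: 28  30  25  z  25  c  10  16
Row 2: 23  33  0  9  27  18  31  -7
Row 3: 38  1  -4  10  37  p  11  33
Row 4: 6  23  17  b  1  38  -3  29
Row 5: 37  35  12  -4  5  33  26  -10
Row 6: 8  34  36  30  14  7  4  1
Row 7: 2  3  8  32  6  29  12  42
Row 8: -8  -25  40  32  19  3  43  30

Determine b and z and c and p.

The known cells in row 4 total 111, leaving 134 − 111 = 23 for the blank.
The known cells in row 3 total 126, leaving 134 − 126 = 8 for the blank.
The known cells in column 6 total 136, leaving 134 − 136 = -2 for the blank.
The known cells in row 1 total 132, leaving 134 − 132 = 2 for the blank.

b = 23, z = 2, c = -2, p = 8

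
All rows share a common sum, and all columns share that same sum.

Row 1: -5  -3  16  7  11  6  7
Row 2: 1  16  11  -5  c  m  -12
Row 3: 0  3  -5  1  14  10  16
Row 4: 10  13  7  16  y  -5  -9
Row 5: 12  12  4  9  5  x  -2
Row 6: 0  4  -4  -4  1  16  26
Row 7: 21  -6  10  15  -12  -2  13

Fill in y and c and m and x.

y = 7, c = 13, m = 15, x = -1

Rows 1 and 3 both sum to 39, so that's the common total.
The known cells in row 5 total 40, leaving 39 − 40 = -1 for the blank.
The known cells in row 4 total 32, leaving 39 − 32 = 7 for the blank.
The known cells in column 5 total 26, leaving 39 − 26 = 13 for the blank.
The known cells in row 2 total 24, leaving 39 − 24 = 15 for the blank.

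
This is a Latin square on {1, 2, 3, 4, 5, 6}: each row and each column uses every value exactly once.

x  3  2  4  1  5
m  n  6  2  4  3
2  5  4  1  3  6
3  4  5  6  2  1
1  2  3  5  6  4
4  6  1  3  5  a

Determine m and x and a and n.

m = 5, x = 6, a = 2, n = 1

Cell (2,2): column 2 already has {2, 3, 4, 5, 6} → 1.
At (row 2, col 1): row 2 already has {1, 2, 3, 4, 6}, so the value is 5.
At (row 6, col 6): row 6 already has {1, 3, 4, 5, 6}, so the value is 2.
For row 1, column 1: row 1 already has {1, 2, 3, 4, 5}; that leaves 6.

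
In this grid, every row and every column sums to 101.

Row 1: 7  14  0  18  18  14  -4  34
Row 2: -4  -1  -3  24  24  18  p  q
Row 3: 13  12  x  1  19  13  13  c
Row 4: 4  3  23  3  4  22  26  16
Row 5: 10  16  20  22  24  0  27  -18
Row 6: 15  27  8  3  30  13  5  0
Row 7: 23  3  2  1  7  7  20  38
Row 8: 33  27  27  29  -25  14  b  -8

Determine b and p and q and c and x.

Row 8 has 33 + 27 + 27 + 29 − 25 + 14 − 8 = 97; the blank must be 101 − 97 = 4.
Column 3 has 0 − 3 + 23 + 20 + 8 + 2 + 27 = 77; the blank must be 101 − 77 = 24.
Row 3 has 13 + 12 + 24 + 1 + 19 + 13 + 13 = 95; the blank must be 101 − 95 = 6.
Column 8 has 34 + 6 + 16 − 18 + 0 + 38 − 8 = 68; the blank must be 101 − 68 = 33.
Row 2 has -4 − 1 − 3 + 24 + 24 + 18 + 33 = 91; the blank must be 101 − 91 = 10.

b = 4, p = 10, q = 33, c = 6, x = 24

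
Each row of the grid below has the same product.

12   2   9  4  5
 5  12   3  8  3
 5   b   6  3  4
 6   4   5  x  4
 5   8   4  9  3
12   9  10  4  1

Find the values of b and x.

Rows 2 and 6 each multiply to 4320, so every row has product 4320.
Row 3: 5×6×3×4 = 360, so the missing entry is 4320 ÷ 360 = 12.
Row 4: 6×4×5×4 = 480, so the missing entry is 4320 ÷ 480 = 9.

b = 12, x = 9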